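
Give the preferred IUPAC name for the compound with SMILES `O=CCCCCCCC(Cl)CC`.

8-chlorodecanal

Counting along the main chain through the –CHO group gives 10 carbons: the parent is decane.
An aldehyde (terminal –CHO) is the principal characteristic group, giving the suffix -al.
Choose the numbering such that the aldehyde carbon is C-1 by definition.
This places a chloro group at C-8.
Putting it together: 8-chlorodecanal.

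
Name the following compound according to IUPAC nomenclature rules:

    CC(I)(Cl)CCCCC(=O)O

Counting along the main chain through the –COOH group gives 7 carbons: the parent is heptane.
The highest-priority functional group is a carboxylic acid (terminal –COOH), so the name ends in -oic acid.
The numbering direction is chosen so that the carboxylic acid carbon is C-1 by definition.
This places a chloro group at C-6; an iodo group at C-6.
Prefixes are listed alphabetically: chloro, iodo.
Assembling the pieces gives 6-chloro-6-iodoheptanoic acid.

6-chloro-6-iodoheptanoic acid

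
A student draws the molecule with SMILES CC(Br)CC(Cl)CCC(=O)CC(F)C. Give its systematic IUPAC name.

9-bromo-7-chloro-2-fluorodecan-4-one

The longest carbon chain that includes the carbonyl has 10 carbons, so the parent hydride is decane.
A ketone (C=O on an internal carbon) is the principal characteristic group, giving the suffix -one.
Choose the numbering such that numbering from this end puts the carbonyl group at C-4 rather than C-7.
That gives the carbonyl at C-4; a bromo group at C-9; a chloro group at C-7; a fluoro group at C-2.
The substituents are ordered alphabetically, ignoring any di-/tri- multipliers.
Putting it together: 9-bromo-7-chloro-2-fluorodecan-4-one.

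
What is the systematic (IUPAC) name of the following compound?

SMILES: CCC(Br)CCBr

The longest carbon chain is 5 atoms: the parent is pentane.
Choose the numbering such that the substituent locant set {1,3} is lower than {3,5} at the first point of difference.
That gives bromo groups at C-1 and C-3.
Putting it together: 1,3-dibromopentane.

1,3-dibromopentane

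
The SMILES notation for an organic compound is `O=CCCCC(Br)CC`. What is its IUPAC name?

5-bromoheptanal

The longest chain bearing the –CHO group is 7 carbons long (heptane).
The highest-priority functional group is an aldehyde (terminal –CHO), so the name ends in -al.
The numbering direction is chosen so that the aldehyde carbon is C-1 by definition.
With this numbering: a bromo group at C-5.
Putting it together: 5-bromoheptanal.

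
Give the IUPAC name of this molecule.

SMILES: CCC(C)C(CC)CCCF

4-ethyl-1-fluoro-5-methylheptane

The longest continuous carbon chain has 7 atoms, so the parent hydride is heptane.
Choose the numbering such that the substituent locant set {1,4,5} is lower than {3,4,7} at the first point of difference.
With this numbering: an ethyl group at C-4; a fluoro group at C-1; a methyl group at C-5.
The substituents are ordered alphabetically, ignoring any di-/tri- multipliers.
The name is 4-ethyl-1-fluoro-5-methylheptane.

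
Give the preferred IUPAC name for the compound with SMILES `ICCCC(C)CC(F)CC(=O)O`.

The longest chain bearing the –COOH group is 8 carbons long (octane).
The principal characteristic group is a carboxylic acid (terminal –COOH), named with the suffix -oic acid.
Number the chain so that the carboxylic acid carbon is C-1 by definition.
This places a fluoro group at C-3; an iodo group at C-8; a methyl group at C-5.
Substituent prefixes are cited in alphabetical order (multiplying prefixes like di-/tri- are ignored for ordering).
Putting it together: 3-fluoro-8-iodo-5-methyloctanoic acid.

3-fluoro-8-iodo-5-methyloctanoic acid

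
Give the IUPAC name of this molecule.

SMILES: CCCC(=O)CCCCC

nonan-4-one

The longest chain bearing the carbonyl is 9 carbons long (nonane).
A ketone (C=O on an internal carbon) is the principal characteristic group, giving the suffix -one.
The numbering direction is chosen so that numbering from this end puts the carbonyl group at C-4 rather than C-6.
With this numbering: the carbonyl at C-4.
Assembling the pieces gives nonan-4-one.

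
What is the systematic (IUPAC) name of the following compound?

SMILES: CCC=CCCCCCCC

undec-3-ene

Counting along the main chain through the multiple bond gives 11 carbons: the parent is undecane.
There is one C=C double bond, indicated by the ending -ene.
Number the chain so that numbering from this end puts the double bond at C-3 rather than C-8.
That gives the double bond between C-3 and C-4.
Putting it together: undec-3-ene.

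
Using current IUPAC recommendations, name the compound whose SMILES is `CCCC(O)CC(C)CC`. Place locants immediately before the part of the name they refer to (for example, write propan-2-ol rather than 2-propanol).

Counting along the main chain through the –OH group gives 8 carbons: the parent is octane.
The highest-priority functional group is an alcohol (–OH), so the name ends in -ol.
The numbering direction is chosen so that numbering from this end puts the hydroxyl group at C-4 rather than C-5.
With this numbering: the hydroxyl at C-4; a methyl group at C-6.
Putting it together: 6-methyloctan-4-ol.

6-methyloctan-4-ol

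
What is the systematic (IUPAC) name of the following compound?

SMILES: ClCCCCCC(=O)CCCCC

1-chloroundecan-6-one

Counting along the main chain through the carbonyl gives 11 carbons: the parent is undecane.
The highest-priority functional group is a ketone (C=O on an internal carbon), so the name ends in -one.
The numbering direction is chosen so that the substituent locant set {1} is lower than {11} at the first point of difference.
That gives the carbonyl at C-6; a chloro group at C-1.
Assembling the pieces gives 1-chloroundecan-6-one.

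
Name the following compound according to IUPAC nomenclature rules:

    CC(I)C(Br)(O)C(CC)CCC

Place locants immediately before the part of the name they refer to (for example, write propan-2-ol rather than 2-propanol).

3-bromo-4-ethyl-2-iodoheptan-3-ol

Counting along the main chain through the –OH group gives 7 carbons: the parent is heptane.
The principal characteristic group is an alcohol (–OH), named with the suffix -ol.
Number the chain so that numbering from this end puts the hydroxyl group at C-3 rather than C-5.
That gives the hydroxyl at C-3; a bromo group at C-3; an ethyl group at C-4; an iodo group at C-2.
Substituent prefixes are cited in alphabetical order (multiplying prefixes like di-/tri- are ignored for ordering).
Assembling the pieces gives 3-bromo-4-ethyl-2-iodoheptan-3-ol.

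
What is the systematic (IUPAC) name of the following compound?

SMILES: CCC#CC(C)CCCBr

8-bromo-5-methyloct-3-yne

The longest carbon chain that includes the multiple bond has 8 carbons, so the parent hydride is octane.
A C≡C triple bond in the chain gives the infix -yne-.
Choose the numbering such that numbering from this end puts the triple bond at C-3 rather than C-5.
That gives the triple bond between C-3 and C-4; a bromo group at C-8; a methyl group at C-5.
Substituent prefixes are cited in alphabetical order (multiplying prefixes like di-/tri- are ignored for ordering).
Assembling the pieces gives 8-bromo-5-methyloct-3-yne.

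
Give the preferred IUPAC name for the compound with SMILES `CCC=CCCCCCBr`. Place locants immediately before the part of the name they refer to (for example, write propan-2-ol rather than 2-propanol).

9-bromonon-3-ene

The longest carbon chain that includes the multiple bond has 9 carbons, so the parent hydride is nonane.
A C=C double bond in the chain gives the infix -ene-.
Choose the numbering such that numbering from this end puts the double bond at C-3 rather than C-6.
This places the double bond between C-3 and C-4; a bromo group at C-9.
Putting it together: 9-bromonon-3-ene.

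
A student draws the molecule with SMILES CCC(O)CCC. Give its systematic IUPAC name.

Counting along the main chain through the –OH group gives 6 carbons: the parent is hexane.
The principal characteristic group is an alcohol (–OH), named with the suffix -ol.
The numbering direction is chosen so that numbering from this end puts the hydroxyl group at C-3 rather than C-4.
That gives the hydroxyl at C-3.
The name is hexan-3-ol.

hexan-3-ol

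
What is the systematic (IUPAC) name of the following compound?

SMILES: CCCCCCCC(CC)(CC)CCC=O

The longest carbon chain that includes the –CHO group has 11 carbons, so the parent hydride is undecane.
The highest-priority functional group is an aldehyde (terminal –CHO), so the name ends in -al.
Number the chain so that the aldehyde carbon is C-1 by definition.
That gives two ethyl groups at C-4.
Putting it together: 4,4-diethylundecanal.

4,4-diethylundecanal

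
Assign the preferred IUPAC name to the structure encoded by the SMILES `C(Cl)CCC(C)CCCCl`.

1,7-dichloro-4-methylheptane

The longest continuous carbon chain has 7 atoms, so the parent hydride is heptane.
The molecule is symmetric, so either numbering direction gives the same locants.
That gives chloro groups at C-1 and C-7; a methyl group at C-4.
Prefixes are listed alphabetically: chloro, methyl.
The name is 1,7-dichloro-4-methylheptane.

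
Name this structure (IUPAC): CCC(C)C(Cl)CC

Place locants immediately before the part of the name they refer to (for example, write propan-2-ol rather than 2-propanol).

The longest carbon chain is 6 atoms: the parent is hexane.
Number the chain so that the locant sets are identical either way, so the alphabetically earlier chloro substituent takes the lower locant (3 rather than 4).
This places a chloro group at C-3; a methyl group at C-4.
Substituent prefixes are cited in alphabetical order (multiplying prefixes like di-/tri- are ignored for ordering).
The name is 3-chloro-4-methylhexane.

3-chloro-4-methylhexane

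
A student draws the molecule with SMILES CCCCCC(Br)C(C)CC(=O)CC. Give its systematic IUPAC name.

Counting along the main chain through the carbonyl gives 11 carbons: the parent is undecane.
The principal characteristic group is a ketone (C=O on an internal carbon), named with the suffix -one.
Choose the numbering such that numbering from this end puts the carbonyl group at C-3 rather than C-9.
That gives the carbonyl at C-3; a bromo group at C-6; a methyl group at C-5.
The substituents are ordered alphabetically, ignoring any di-/tri- multipliers.
Putting it together: 6-bromo-5-methylundecan-3-one.

6-bromo-5-methylundecan-3-one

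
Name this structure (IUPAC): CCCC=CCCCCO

The longest chain bearing the –OH group and the multiple bond is 9 carbons long (nonane).
The principal characteristic group is an alcohol (–OH), named with the suffix -ol.
There is one C=C double bond, indicated by the ending -ene.
Choose the numbering such that numbering from this end puts the hydroxyl group at C-1 rather than C-9.
This places the hydroxyl at C-1; the double bond between C-5 and C-6.
Assembling the pieces gives non-5-en-1-ol.

non-5-en-1-ol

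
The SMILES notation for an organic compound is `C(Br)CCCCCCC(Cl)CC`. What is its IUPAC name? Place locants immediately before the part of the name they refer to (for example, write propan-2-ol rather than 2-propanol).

The longest continuous carbon chain has 10 atoms, so the parent hydride is decane.
The numbering direction is chosen so that the substituent locant set {1,8} is lower than {3,10} at the first point of difference.
With this numbering: a bromo group at C-1; a chloro group at C-8.
The substituents are ordered alphabetically, ignoring any di-/tri- multipliers.
Putting it together: 1-bromo-8-chlorodecane.

1-bromo-8-chlorodecane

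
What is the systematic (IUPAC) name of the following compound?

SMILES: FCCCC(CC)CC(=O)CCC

6-ethyl-9-fluorononan-4-one

The longest carbon chain that includes the carbonyl has 9 carbons, so the parent hydride is nonane.
The highest-priority functional group is a ketone (C=O on an internal carbon), so the name ends in -one.
The numbering direction is chosen so that numbering from this end puts the carbonyl group at C-4 rather than C-6.
With this numbering: the carbonyl at C-4; an ethyl group at C-6; a fluoro group at C-9.
Substituent prefixes are cited in alphabetical order (multiplying prefixes like di-/tri- are ignored for ordering).
Assembling the pieces gives 6-ethyl-9-fluorononan-4-one.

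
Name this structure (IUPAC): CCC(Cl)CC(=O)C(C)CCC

The longest chain bearing the carbonyl is 9 carbons long (nonane).
The principal characteristic group is a ketone (C=O on an internal carbon), named with the suffix -one.
Choose the numbering such that the substituent locant set {3,6} is lower than {4,7} at the first point of difference.
That gives the carbonyl at C-5; a chloro group at C-3; a methyl group at C-6.
Substituent prefixes are cited in alphabetical order (multiplying prefixes like di-/tri- are ignored for ordering).
The name is 3-chloro-6-methylnonan-5-one.

3-chloro-6-methylnonan-5-one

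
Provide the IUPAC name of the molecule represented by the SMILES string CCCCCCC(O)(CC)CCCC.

The longest carbon chain that includes the –OH group has 11 carbons, so the parent hydride is undecane.
An alcohol (–OH) is the principal characteristic group, giving the suffix -ol.
Number the chain so that numbering from this end puts the hydroxyl group at C-5 rather than C-7.
That gives the hydroxyl at C-5; an ethyl group at C-5.
Assembling the pieces gives 5-ethylundecan-5-ol.

5-ethylundecan-5-ol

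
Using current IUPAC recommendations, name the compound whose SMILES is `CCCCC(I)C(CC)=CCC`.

4-ethyl-5-iodonon-3-ene

The longest carbon chain that includes the multiple bond has 9 carbons, so the parent hydride is nonane.
A C=C double bond in the chain gives the infix -ene-.
Number the chain so that numbering from this end puts the double bond at C-3 rather than C-6.
With this numbering: the double bond between C-3 and C-4; an ethyl group at C-4; an iodo group at C-5.
Substituent prefixes are cited in alphabetical order (multiplying prefixes like di-/tri- are ignored for ordering).
Assembling the pieces gives 4-ethyl-5-iodonon-3-ene.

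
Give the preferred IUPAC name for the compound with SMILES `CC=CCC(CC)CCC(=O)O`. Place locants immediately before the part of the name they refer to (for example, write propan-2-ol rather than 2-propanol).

The longest chain bearing the –COOH group and the multiple bond is 8 carbons long (octane).
The highest-priority functional group is a carboxylic acid (terminal –COOH), so the name ends in -oic acid.
There is one C=C double bond, indicated by the ending -ene.
Choose the numbering such that the carboxylic acid carbon is C-1 by definition.
This places the double bond between C-6 and C-7; an ethyl group at C-4.
The name is 4-ethyloct-6-enoic acid.

4-ethyloct-6-enoic acid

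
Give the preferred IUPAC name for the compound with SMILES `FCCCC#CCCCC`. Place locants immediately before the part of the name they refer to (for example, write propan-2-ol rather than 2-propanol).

1-fluoronon-4-yne

The longest carbon chain that includes the multiple bond has 9 carbons, so the parent hydride is nonane.
There is one C≡C triple bond, indicated by the ending -yne.
Choose the numbering such that numbering from this end puts the triple bond at C-4 rather than C-5.
This places the triple bond between C-4 and C-5; a fluoro group at C-1.
Assembling the pieces gives 1-fluoronon-4-yne.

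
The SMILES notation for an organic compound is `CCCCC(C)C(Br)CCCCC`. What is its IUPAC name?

The parent chain contains 11 carbons (undecane).
Choose the numbering such that the substituent locant set {5,6} is lower than {6,7} at the first point of difference.
That gives a bromo group at C-6; a methyl group at C-5.
Substituent prefixes are cited in alphabetical order (multiplying prefixes like di-/tri- are ignored for ordering).
The name is 6-bromo-5-methylundecane.

6-bromo-5-methylundecane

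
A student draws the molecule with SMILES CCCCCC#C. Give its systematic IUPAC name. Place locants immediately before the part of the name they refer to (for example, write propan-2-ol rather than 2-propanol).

hept-1-yne

The longest carbon chain that includes the multiple bond has 7 carbons, so the parent hydride is heptane.
The chain contains a C≡C triple bond, so the unsaturation ending is -yne.
The numbering direction is chosen so that numbering from this end puts the triple bond at C-1 rather than C-6.
That gives the triple bond between C-1 and C-2.
Assembling the pieces gives hept-1-yne.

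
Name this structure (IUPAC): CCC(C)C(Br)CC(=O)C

The longest carbon chain that includes the carbonyl has 7 carbons, so the parent hydride is heptane.
A ketone (C=O on an internal carbon) is the principal characteristic group, giving the suffix -one.
Choose the numbering such that numbering from this end puts the carbonyl group at C-2 rather than C-6.
With this numbering: the carbonyl at C-2; a bromo group at C-4; a methyl group at C-5.
Prefixes are listed alphabetically: bromo, methyl.
Putting it together: 4-bromo-5-methylheptan-2-one.

4-bromo-5-methylheptan-2-one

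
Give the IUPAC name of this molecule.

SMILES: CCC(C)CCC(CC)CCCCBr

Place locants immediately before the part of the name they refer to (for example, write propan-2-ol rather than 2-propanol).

1-bromo-5-ethyl-8-methyldecane

The longest carbon chain is 10 atoms: the parent is decane.
The numbering direction is chosen so that the substituent locant set {1,5,8} is lower than {3,6,10} at the first point of difference.
With this numbering: a bromo group at C-1; an ethyl group at C-5; a methyl group at C-8.
Substituent prefixes are cited in alphabetical order (multiplying prefixes like di-/tri- are ignored for ordering).
The name is 1-bromo-5-ethyl-8-methyldecane.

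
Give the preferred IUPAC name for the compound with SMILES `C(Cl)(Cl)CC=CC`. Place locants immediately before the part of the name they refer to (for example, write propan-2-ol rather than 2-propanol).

The longest carbon chain that includes the multiple bond has 5 carbons, so the parent hydride is pentane.
There is one C=C double bond, indicated by the ending -ene.
Choose the numbering such that numbering from this end puts the double bond at C-2 rather than C-3.
That gives the double bond between C-2 and C-3; two chloro groups at C-5.
Assembling the pieces gives 5,5-dichloropent-2-ene.

5,5-dichloropent-2-ene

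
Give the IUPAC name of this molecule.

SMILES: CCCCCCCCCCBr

1-bromodecane

The longest carbon chain is 10 atoms: the parent is decane.
Choose the numbering such that the substituent locant set {1} is lower than {10} at the first point of difference.
That gives a bromo group at C-1.
Putting it together: 1-bromodecane.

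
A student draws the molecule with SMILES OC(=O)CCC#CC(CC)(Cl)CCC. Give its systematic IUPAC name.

6-chloro-6-ethylnon-4-ynoic acid

The longest carbon chain that includes the –COOH group and the multiple bond has 9 carbons, so the parent hydride is nonane.
The principal characteristic group is a carboxylic acid (terminal –COOH), named with the suffix -oic acid.
There is one C≡C triple bond, indicated by the ending -yne.
Number the chain so that the carboxylic acid carbon is C-1 by definition.
That gives the triple bond between C-4 and C-5; a chloro group at C-6; an ethyl group at C-6.
Prefixes are listed alphabetically: chloro, ethyl.
The name is 6-chloro-6-ethylnon-4-ynoic acid.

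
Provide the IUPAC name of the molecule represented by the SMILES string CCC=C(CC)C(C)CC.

The longest carbon chain that includes the multiple bond has 7 carbons, so the parent hydride is heptane.
A C=C double bond in the chain gives the infix -ene-.
Number the chain so that numbering from this end puts the double bond at C-3 rather than C-4.
With this numbering: the double bond between C-3 and C-4; an ethyl group at C-4; a methyl group at C-5.
Prefixes are listed alphabetically: ethyl, methyl.
The name is 4-ethyl-5-methylhept-3-ene.

4-ethyl-5-methylhept-3-ene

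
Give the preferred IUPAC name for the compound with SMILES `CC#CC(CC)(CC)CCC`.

The longest chain bearing the multiple bond is 7 carbons long (heptane).
The chain contains a C≡C triple bond, so the unsaturation ending is -yne.
Choose the numbering such that numbering from this end puts the triple bond at C-2 rather than C-5.
With this numbering: the triple bond between C-2 and C-3; two ethyl groups at C-4.
Putting it together: 4,4-diethylhept-2-yne.

4,4-diethylhept-2-yne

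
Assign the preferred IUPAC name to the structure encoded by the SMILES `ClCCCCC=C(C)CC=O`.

Counting along the main chain through the –CHO group and the multiple bond gives 8 carbons: the parent is octane.
The principal characteristic group is an aldehyde (terminal –CHO), named with the suffix -al.
The chain contains a C=C double bond, so the unsaturation ending is -ene.
Choose the numbering such that the aldehyde carbon is C-1 by definition.
That gives the double bond between C-3 and C-4; a chloro group at C-8; a methyl group at C-3.
Prefixes are listed alphabetically: chloro, methyl.
The name is 8-chloro-3-methyloct-3-enal.

8-chloro-3-methyloct-3-enal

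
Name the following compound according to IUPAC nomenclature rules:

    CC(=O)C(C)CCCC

3-methylheptan-2-one

The longest carbon chain that includes the carbonyl has 7 carbons, so the parent hydride is heptane.
The principal characteristic group is a ketone (C=O on an internal carbon), named with the suffix -one.
Number the chain so that numbering from this end puts the carbonyl group at C-2 rather than C-6.
This places the carbonyl at C-2; a methyl group at C-3.
Putting it together: 3-methylheptan-2-one.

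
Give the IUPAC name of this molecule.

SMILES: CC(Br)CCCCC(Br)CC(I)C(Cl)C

The longest carbon chain is 11 atoms: the parent is undecane.
Choose the numbering such that the substituent locant set {2,3,5,10} is lower than {2,7,9,10} at the first point of difference.
That gives bromo groups at C-5 and C-10; a chloro group at C-2; an iodo group at C-3.
The substituents are ordered alphabetically, ignoring any di-/tri- multipliers.
Putting it together: 5,10-dibromo-2-chloro-3-iodoundecane.

5,10-dibromo-2-chloro-3-iodoundecane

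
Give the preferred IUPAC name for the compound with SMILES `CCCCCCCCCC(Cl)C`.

2-chloroundecane

The parent chain contains 11 carbons (undecane).
Choose the numbering such that the substituent locant set {2} is lower than {10} at the first point of difference.
This places a chloro group at C-2.
The name is 2-chloroundecane.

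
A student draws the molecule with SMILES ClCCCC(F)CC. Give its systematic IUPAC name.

The parent chain contains 6 carbons (hexane).
Choose the numbering such that the substituent locant set {1,4} is lower than {3,6} at the first point of difference.
That gives a chloro group at C-1; a fluoro group at C-4.
The substituents are ordered alphabetically, ignoring any di-/tri- multipliers.
Assembling the pieces gives 1-chloro-4-fluorohexane.

1-chloro-4-fluorohexane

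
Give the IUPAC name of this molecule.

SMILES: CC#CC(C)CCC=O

Counting along the main chain through the –CHO group and the multiple bond gives 7 carbons: the parent is heptane.
An aldehyde (terminal –CHO) is the principal characteristic group, giving the suffix -al.
A C≡C triple bond in the chain gives the infix -yne-.
Choose the numbering such that the aldehyde carbon is C-1 by definition.
With this numbering: the triple bond between C-5 and C-6; a methyl group at C-4.
Assembling the pieces gives 4-methylhept-5-ynal.

4-methylhept-5-ynal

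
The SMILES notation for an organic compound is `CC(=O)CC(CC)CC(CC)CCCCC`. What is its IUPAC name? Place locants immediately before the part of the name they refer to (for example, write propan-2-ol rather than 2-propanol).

Counting along the main chain through the carbonyl gives 11 carbons: the parent is undecane.
The highest-priority functional group is a ketone (C=O on an internal carbon), so the name ends in -one.
Number the chain so that numbering from this end puts the carbonyl group at C-2 rather than C-10.
This places the carbonyl at C-2; ethyl groups at C-4 and C-6.
Putting it together: 4,6-diethylundecan-2-one.

4,6-diethylundecan-2-one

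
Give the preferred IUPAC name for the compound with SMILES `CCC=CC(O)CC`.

The longest carbon chain that includes the –OH group and the multiple bond has 7 carbons, so the parent hydride is heptane.
The principal characteristic group is an alcohol (–OH), named with the suffix -ol.
A C=C double bond in the chain gives the infix -ene-.
Choose the numbering such that numbering from this end puts the hydroxyl group at C-3 rather than C-5.
With this numbering: the hydroxyl at C-3; the double bond between C-4 and C-5.
The name is hept-4-en-3-ol.

hept-4-en-3-ol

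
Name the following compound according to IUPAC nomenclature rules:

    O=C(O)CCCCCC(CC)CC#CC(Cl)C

11-chloro-7-ethyldodec-9-ynoic acid

Counting along the main chain through the –COOH group and the multiple bond gives 12 carbons: the parent is dodecane.
The principal characteristic group is a carboxylic acid (terminal –COOH), named with the suffix -oic acid.
A C≡C triple bond in the chain gives the infix -yne-.
Number the chain so that the carboxylic acid carbon is C-1 by definition.
This places the triple bond between C-9 and C-10; a chloro group at C-11; an ethyl group at C-7.
Substituent prefixes are cited in alphabetical order (multiplying prefixes like di-/tri- are ignored for ordering).
The name is 11-chloro-7-ethyldodec-9-ynoic acid.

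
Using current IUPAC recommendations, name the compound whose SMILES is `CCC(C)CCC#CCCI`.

1-iodo-7-methylnon-3-yne

The longest carbon chain that includes the multiple bond has 9 carbons, so the parent hydride is nonane.
There is one C≡C triple bond, indicated by the ending -yne.
Choose the numbering such that numbering from this end puts the triple bond at C-3 rather than C-6.
That gives the triple bond between C-3 and C-4; an iodo group at C-1; a methyl group at C-7.
Prefixes are listed alphabetically: iodo, methyl.
Putting it together: 1-iodo-7-methylnon-3-yne.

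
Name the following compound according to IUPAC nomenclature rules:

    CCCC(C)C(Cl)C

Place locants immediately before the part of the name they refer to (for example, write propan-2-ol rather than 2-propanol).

The longest carbon chain is 6 atoms: the parent is hexane.
Number the chain so that the substituent locant set {2,3} is lower than {4,5} at the first point of difference.
This places a chloro group at C-2; a methyl group at C-3.
The substituents are ordered alphabetically, ignoring any di-/tri- multipliers.
Putting it together: 2-chloro-3-methylhexane.

2-chloro-3-methylhexane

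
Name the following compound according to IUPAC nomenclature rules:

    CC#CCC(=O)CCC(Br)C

Counting along the main chain through the carbonyl and the multiple bond gives 9 carbons: the parent is nonane.
The principal characteristic group is a ketone (C=O on an internal carbon), named with the suffix -one.
The chain contains a C≡C triple bond, so the unsaturation ending is -yne.
Choose the numbering such that numbering from this end puts the triple bond at C-2 rather than C-7.
That gives the carbonyl at C-5; the triple bond between C-2 and C-3; a bromo group at C-8.
The name is 8-bromonon-2-yn-5-one.

8-bromonon-2-yn-5-one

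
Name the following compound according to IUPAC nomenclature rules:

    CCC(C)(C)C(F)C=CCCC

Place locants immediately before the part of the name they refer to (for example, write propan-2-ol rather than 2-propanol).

Counting along the main chain through the multiple bond gives 9 carbons: the parent is nonane.
A C=C double bond in the chain gives the infix -ene-.
Number the chain so that numbering from this end puts the double bond at C-4 rather than C-5.
That gives the double bond between C-4 and C-5; a fluoro group at C-6; two methyl groups at C-7.
Prefixes are listed alphabetically: fluoro, methyl.
Putting it together: 6-fluoro-7,7-dimethylnon-4-ene.

6-fluoro-7,7-dimethylnon-4-ene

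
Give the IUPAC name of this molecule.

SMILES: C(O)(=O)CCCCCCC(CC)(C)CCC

8-ethyl-8-methylundecanoic acid

The longest chain bearing the –COOH group is 11 carbons long (undecane).
A carboxylic acid (terminal –COOH) is the principal characteristic group, giving the suffix -oic acid.
The numbering direction is chosen so that the carboxylic acid carbon is C-1 by definition.
With this numbering: an ethyl group at C-8; a methyl group at C-8.
Substituent prefixes are cited in alphabetical order (multiplying prefixes like di-/tri- are ignored for ordering).
Assembling the pieces gives 8-ethyl-8-methylundecanoic acid.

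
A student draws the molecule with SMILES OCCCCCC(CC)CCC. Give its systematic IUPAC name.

6-ethylnonan-1-ol

Counting along the main chain through the –OH group gives 9 carbons: the parent is nonane.
The principal characteristic group is an alcohol (–OH), named with the suffix -ol.
Number the chain so that numbering from this end puts the hydroxyl group at C-1 rather than C-9.
This places the hydroxyl at C-1; an ethyl group at C-6.
Assembling the pieces gives 6-ethylnonan-1-ol.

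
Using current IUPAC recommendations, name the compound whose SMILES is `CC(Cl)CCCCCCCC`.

The parent chain contains 10 carbons (decane).
Choose the numbering such that the substituent locant set {2} is lower than {9} at the first point of difference.
With this numbering: a chloro group at C-2.
Assembling the pieces gives 2-chlorodecane.

2-chlorodecane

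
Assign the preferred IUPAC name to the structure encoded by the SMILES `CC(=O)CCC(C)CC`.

The longest chain bearing the carbonyl is 7 carbons long (heptane).
The highest-priority functional group is a ketone (C=O on an internal carbon), so the name ends in -one.
Number the chain so that numbering from this end puts the carbonyl group at C-2 rather than C-6.
With this numbering: the carbonyl at C-2; a methyl group at C-5.
Putting it together: 5-methylheptan-2-one.

5-methylheptan-2-one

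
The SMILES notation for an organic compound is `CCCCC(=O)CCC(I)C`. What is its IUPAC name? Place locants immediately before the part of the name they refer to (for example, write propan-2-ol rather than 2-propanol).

The longest carbon chain that includes the carbonyl has 9 carbons, so the parent hydride is nonane.
The principal characteristic group is a ketone (C=O on an internal carbon), named with the suffix -one.
The numbering direction is chosen so that the substituent locant set {2} is lower than {8} at the first point of difference.
With this numbering: the carbonyl at C-5; an iodo group at C-2.
Assembling the pieces gives 2-iodononan-5-one.

2-iodononan-5-one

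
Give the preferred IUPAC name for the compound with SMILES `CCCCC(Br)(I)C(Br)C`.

2,3-dibromo-3-iodoheptane

The longest continuous carbon chain has 7 atoms, so the parent hydride is heptane.
The numbering direction is chosen so that the substituent locant set {2,3,3} is lower than {5,5,6} at the first point of difference.
That gives bromo groups at C-2 and C-3; an iodo group at C-3.
Prefixes are listed alphabetically: bromo, iodo.
Assembling the pieces gives 2,3-dibromo-3-iodoheptane.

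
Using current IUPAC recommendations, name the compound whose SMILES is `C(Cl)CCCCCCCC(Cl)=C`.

The longest chain bearing the multiple bond is 10 carbons long (decane).
There is one C=C double bond, indicated by the ending -ene.
Choose the numbering such that numbering from this end puts the double bond at C-1 rather than C-9.
With this numbering: the double bond between C-1 and C-2; chloro groups at C-2 and C-10.
Assembling the pieces gives 2,10-dichlorodec-1-ene.

2,10-dichlorodec-1-ene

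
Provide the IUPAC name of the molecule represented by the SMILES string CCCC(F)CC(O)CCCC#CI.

Counting along the main chain through the –OH group and the multiple bond gives 11 carbons: the parent is undecane.
The principal characteristic group is an alcohol (–OH), named with the suffix -ol.
A C≡C triple bond in the chain gives the infix -yne-.
Choose the numbering such that numbering from this end puts the triple bond at C-1 rather than C-10.
That gives the hydroxyl at C-6; the triple bond between C-1 and C-2; a fluoro group at C-8; an iodo group at C-1.
Substituent prefixes are cited in alphabetical order (multiplying prefixes like di-/tri- are ignored for ordering).
Putting it together: 8-fluoro-1-iodoundec-1-yn-6-ol.

8-fluoro-1-iodoundec-1-yn-6-ol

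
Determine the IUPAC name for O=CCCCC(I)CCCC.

The longest chain bearing the –CHO group is 9 carbons long (nonane).
The highest-priority functional group is an aldehyde (terminal –CHO), so the name ends in -al.
Choose the numbering such that the aldehyde carbon is C-1 by definition.
This places an iodo group at C-5.
Assembling the pieces gives 5-iodononanal.

5-iodononanal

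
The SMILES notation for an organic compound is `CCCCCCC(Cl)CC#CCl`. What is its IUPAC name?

1,4-dichlorodec-1-yne

Counting along the main chain through the multiple bond gives 10 carbons: the parent is decane.
The chain contains a C≡C triple bond, so the unsaturation ending is -yne.
The numbering direction is chosen so that numbering from this end puts the triple bond at C-1 rather than C-9.
This places the triple bond between C-1 and C-2; chloro groups at C-1 and C-4.
The name is 1,4-dichlorodec-1-yne.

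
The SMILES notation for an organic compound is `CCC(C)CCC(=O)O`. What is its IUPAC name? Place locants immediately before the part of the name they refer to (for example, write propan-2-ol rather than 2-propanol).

The longest chain bearing the –COOH group is 6 carbons long (hexane).
The highest-priority functional group is a carboxylic acid (terminal –COOH), so the name ends in -oic acid.
The numbering direction is chosen so that the carboxylic acid carbon is C-1 by definition.
This places a methyl group at C-4.
Putting it together: 4-methylhexanoic acid.

4-methylhexanoic acid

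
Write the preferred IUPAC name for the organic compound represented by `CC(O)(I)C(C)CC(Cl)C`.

The longest chain bearing the –OH group is 6 carbons long (hexane).
The highest-priority functional group is an alcohol (–OH), so the name ends in -ol.
The numbering direction is chosen so that numbering from this end puts the hydroxyl group at C-2 rather than C-5.
That gives the hydroxyl at C-2; a chloro group at C-5; an iodo group at C-2; a methyl group at C-3.
The substituents are ordered alphabetically, ignoring any di-/tri- multipliers.
The name is 5-chloro-2-iodo-3-methylhexan-2-ol.

5-chloro-2-iodo-3-methylhexan-2-ol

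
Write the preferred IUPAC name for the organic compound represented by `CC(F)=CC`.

Counting along the main chain through the multiple bond gives 4 carbons: the parent is butane.
The chain contains a C=C double bond, so the unsaturation ending is -ene.
Number the chain so that the substituent locant set {2} is lower than {3} at the first point of difference.
That gives the double bond between C-2 and C-3; a fluoro group at C-2.
Assembling the pieces gives 2-fluorobut-2-ene.

2-fluorobut-2-ene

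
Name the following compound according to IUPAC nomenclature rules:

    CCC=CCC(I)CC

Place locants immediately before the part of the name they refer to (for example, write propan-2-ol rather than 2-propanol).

6-iodooct-3-ene

The longest carbon chain that includes the multiple bond has 8 carbons, so the parent hydride is octane.
There is one C=C double bond, indicated by the ending -ene.
The numbering direction is chosen so that numbering from this end puts the double bond at C-3 rather than C-5.
With this numbering: the double bond between C-3 and C-4; an iodo group at C-6.
The name is 6-iodooct-3-ene.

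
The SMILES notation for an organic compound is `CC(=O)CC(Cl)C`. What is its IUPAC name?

4-chloropentan-2-one

The longest chain bearing the carbonyl is 5 carbons long (pentane).
A ketone (C=O on an internal carbon) is the principal characteristic group, giving the suffix -one.
Choose the numbering such that numbering from this end puts the carbonyl group at C-2 rather than C-4.
That gives the carbonyl at C-2; a chloro group at C-4.
The name is 4-chloropentan-2-one.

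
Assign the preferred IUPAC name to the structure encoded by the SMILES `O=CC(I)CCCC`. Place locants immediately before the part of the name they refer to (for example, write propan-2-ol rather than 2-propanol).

The longest carbon chain that includes the –CHO group has 6 carbons, so the parent hydride is hexane.
The principal characteristic group is an aldehyde (terminal –CHO), named with the suffix -al.
The numbering direction is chosen so that the aldehyde carbon is C-1 by definition.
This places an iodo group at C-2.
Putting it together: 2-iodohexanal.

2-iodohexanal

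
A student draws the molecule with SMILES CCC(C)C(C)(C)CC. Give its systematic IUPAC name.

3,3,4-trimethylhexane

The longest continuous carbon chain has 6 atoms, so the parent hydride is hexane.
Number the chain so that the substituent locant set {3,3,4} is lower than {3,4,4} at the first point of difference.
That gives methyl groups at C-3 (×2) and C-4.
Putting it together: 3,3,4-trimethylhexane.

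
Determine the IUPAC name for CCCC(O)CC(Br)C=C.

The longest carbon chain that includes the –OH group and the multiple bond has 8 carbons, so the parent hydride is octane.
An alcohol (–OH) is the principal characteristic group, giving the suffix -ol.
There is one C=C double bond, indicated by the ending -ene.
Choose the numbering such that numbering from this end puts the hydroxyl group at C-4 rather than C-5.
That gives the hydroxyl at C-4; the double bond between C-7 and C-8; a bromo group at C-6.
Assembling the pieces gives 6-bromooct-7-en-4-ol.

6-bromooct-7-en-4-ol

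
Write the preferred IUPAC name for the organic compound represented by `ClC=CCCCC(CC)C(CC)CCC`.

Counting along the main chain through the multiple bond gives 10 carbons: the parent is decane.
A C=C double bond in the chain gives the infix -ene-.
The numbering direction is chosen so that numbering from this end puts the double bond at C-1 rather than C-9.
That gives the double bond between C-1 and C-2; a chloro group at C-1; ethyl groups at C-6 and C-7.
The substituents are ordered alphabetically, ignoring any di-/tri- multipliers.
Assembling the pieces gives 1-chloro-6,7-diethyldec-1-ene.

1-chloro-6,7-diethyldec-1-ene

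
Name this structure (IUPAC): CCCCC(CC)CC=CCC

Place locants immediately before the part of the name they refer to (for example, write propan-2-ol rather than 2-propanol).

Counting along the main chain through the multiple bond gives 10 carbons: the parent is decane.
There is one C=C double bond, indicated by the ending -ene.
Choose the numbering such that numbering from this end puts the double bond at C-3 rather than C-7.
That gives the double bond between C-3 and C-4; an ethyl group at C-6.
Assembling the pieces gives 6-ethyldec-3-ene.

6-ethyldec-3-ene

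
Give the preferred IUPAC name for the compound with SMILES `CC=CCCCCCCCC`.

undec-2-ene

Counting along the main chain through the multiple bond gives 11 carbons: the parent is undecane.
There is one C=C double bond, indicated by the ending -ene.
Number the chain so that numbering from this end puts the double bond at C-2 rather than C-9.
With this numbering: the double bond between C-2 and C-3.
Assembling the pieces gives undec-2-ene.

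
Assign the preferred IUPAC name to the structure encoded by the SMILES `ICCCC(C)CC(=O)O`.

6-iodo-3-methylhexanoic acid

Counting along the main chain through the –COOH group gives 6 carbons: the parent is hexane.
The highest-priority functional group is a carboxylic acid (terminal –COOH), so the name ends in -oic acid.
Number the chain so that the carboxylic acid carbon is C-1 by definition.
With this numbering: an iodo group at C-6; a methyl group at C-3.
Prefixes are listed alphabetically: iodo, methyl.
The name is 6-iodo-3-methylhexanoic acid.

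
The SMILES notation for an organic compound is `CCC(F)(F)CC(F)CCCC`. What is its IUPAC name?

3,3,5-trifluorononane

The parent chain contains 9 carbons (nonane).
Number the chain so that the substituent locant set {3,3,5} is lower than {5,7,7} at the first point of difference.
This places fluoro groups at C-3 (×2) and C-5.
Assembling the pieces gives 3,3,5-trifluorononane.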